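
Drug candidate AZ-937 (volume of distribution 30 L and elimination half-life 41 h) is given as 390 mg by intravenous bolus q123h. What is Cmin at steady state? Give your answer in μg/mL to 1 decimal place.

τ = 123 h = 3 half-lives, so f = (1/2)^3 = 0.125.
Accumulation ratio R = 1/(1 − f) = 1/0.875 = 8/7.
Single-dose peak C₀ = D/Vd = 390/30 = 13 μg/mL.
Steady-state peak Cmax,ss = C₀·R = 13 × 8/7 ≈ 14.857 μg/mL.
Steady-state trough Cmin,ss = Cmax,ss·f ≈ 14.857 × 0.125 ≈ 1.857 μg/mL.

1.9 μg/mL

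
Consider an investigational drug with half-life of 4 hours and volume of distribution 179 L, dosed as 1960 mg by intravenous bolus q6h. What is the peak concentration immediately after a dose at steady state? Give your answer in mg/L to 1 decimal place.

Over one 6-h interval, 6/4 ≈ 1.5 half-lives elapse, leaving f ≈ 0.3536 of each dose.
At steady state, accumulation factor R = 1/(1 − e^(−kτ)) ≈ 1.5470.
Each bolus raises the concentration by D/Vd = 1960/179 ≈ 10.950 mg/L.
Steady-state peak Cmax,ss = C₀·R ≈ 10.950 × 1.5470 ≈ 16.940 mg/L.

16.9 mg/L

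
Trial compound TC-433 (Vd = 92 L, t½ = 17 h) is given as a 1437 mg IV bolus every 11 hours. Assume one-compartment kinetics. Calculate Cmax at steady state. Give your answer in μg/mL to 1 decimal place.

τ/t½ = 11/17 ≈ 0.64706, so fraction remaining f = (1/2)^(11/17) ≈ 0.6386.
At steady state, accumulation factor R = 1/(1 − e^(−kτ)) ≈ 2.7670.
Each bolus raises the concentration by D/Vd = 1437/92 ≈ 15.620 μg/mL.
Steady-state peak Cmax,ss = C₀·R ≈ 15.620 × 2.7670 ≈ 43.221 μg/mL.

43.2 μg/mL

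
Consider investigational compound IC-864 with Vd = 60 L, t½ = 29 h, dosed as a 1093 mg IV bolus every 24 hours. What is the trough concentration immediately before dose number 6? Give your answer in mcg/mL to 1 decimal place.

f = (1/2)^(τ/t½) = (1/2)^(24/29) ≈ 0.5635.
C₀ = D/Vd = 1093/60 ≈ 18.217 mcg/mL.
Before the 6th dose, 5 doses have been given. Superposition: Cmin = C₀·(f + f² + … + f^5).
≈ 18.217 × (0.5635 + 0.3175 + 0.1789 + 0.1008 + 0.0568) ≈ 18.217 × 1.2175 ≈ 22.179 mcg/mL.

22.2 mcg/mL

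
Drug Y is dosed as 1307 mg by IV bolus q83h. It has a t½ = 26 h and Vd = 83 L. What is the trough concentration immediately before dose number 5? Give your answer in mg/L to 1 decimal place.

1.9 mg/L

f = (1/2)^(τ/t½) = (1/2)^(83/26) ≈ 0.1094.
C₀ = D/Vd = 1307/83 ≈ 15.747 mg/L.
Before the 5th dose, 4 doses have been given. Superposition: Cmin = C₀·(f + f² + … + f^4).
≈ 15.747 × (0.1094 + 0.0120 + 0.0013 + 0.0001) ≈ 15.747 × 0.1228 ≈ 1.934 mg/L.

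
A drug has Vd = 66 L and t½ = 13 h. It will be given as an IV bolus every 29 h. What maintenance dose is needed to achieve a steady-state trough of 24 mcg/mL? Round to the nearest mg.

5851 mg

τ/t½ = 29/13 ≈ 2.2308, so f = (1/2)^(29/13) ≈ 0.213045.
Cmin,ss = (D/Vd)·f/(1−f), so D = Cmin,ss·Vd·(1−f)/f.
D = 24 × 66 × (1−f)/f ≈ 24 × 66 × 3.69384 ≈ 5851.04 mg.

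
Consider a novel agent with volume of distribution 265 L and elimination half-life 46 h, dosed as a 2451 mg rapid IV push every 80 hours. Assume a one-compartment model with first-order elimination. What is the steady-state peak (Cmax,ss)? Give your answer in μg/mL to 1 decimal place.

k = ln2/t½ = ln2/46 ≈ 0.015068 h⁻¹; fraction remaining f = e^(−kτ) = e^(−0.015068×80) ≈ 0.2996.
Accumulation ratio R = 1/(1 − f) ≈ 1/0.7004 ≈ 1.4278.
Single-dose peak C₀ = D/Vd = 2451/265 ≈ 9.249 μg/mL.
Steady-state peak Cmax,ss = C₀·R ≈ 9.249 × 1.4278 ≈ 13.206 μg/mL.

13.2 μg/mL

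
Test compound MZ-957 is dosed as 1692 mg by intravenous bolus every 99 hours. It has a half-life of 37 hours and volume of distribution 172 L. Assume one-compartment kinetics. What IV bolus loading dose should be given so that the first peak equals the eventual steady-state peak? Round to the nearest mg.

f = (1/2)^(99/37) ≈ 0.156510; accumulation ratio R = 1/(1−f) ≈ 1.18555.
Loading dose to hit Cmax,ss on first dose: D_load = D_maint·R ≈ 1692 × 1.18555 ≈ 2005.95 mg.

2006 mg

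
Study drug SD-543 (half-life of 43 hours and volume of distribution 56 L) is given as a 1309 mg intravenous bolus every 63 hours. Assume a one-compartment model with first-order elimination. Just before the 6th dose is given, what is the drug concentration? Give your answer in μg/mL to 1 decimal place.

f = (1/2)^(τ/t½) = (1/2)^(63/43) ≈ 0.3622.
C₀ = D/Vd = 1309/56 ≈ 23.375 μg/mL.
Before the 6th dose, 5 doses have been given. Superposition: Cmin = C₀·(f + f² + … + f^5).
≈ 23.375 × (0.3622 + 0.1312 + 0.0475 + 0.0172 + 0.0062) ≈ 23.375 × 0.5643 ≈ 13.191 μg/mL.

13.2 μg/mL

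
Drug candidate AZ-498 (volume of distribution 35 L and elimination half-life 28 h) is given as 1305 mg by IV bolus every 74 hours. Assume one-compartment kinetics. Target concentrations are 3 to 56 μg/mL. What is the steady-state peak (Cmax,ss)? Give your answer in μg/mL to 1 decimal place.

44.4 μg/mL

τ/t½ = 74/28 ≈ 2.6429, so fraction remaining f = (1/2)^(74/28) ≈ 0.1601.
Accumulation ratio R = 1/(1 − f) ≈ 1/0.8399 ≈ 1.1906.
Each bolus raises the concentration by D/Vd = 1305/35 ≈ 37.286 μg/mL.
Steady-state peak Cmax,ss = C₀·R ≈ 37.286 × 1.1906 ≈ 44.393 μg/mL.
Peak 44.4 μg/mL vs MTC 56 μg/mL: below toxic threshold.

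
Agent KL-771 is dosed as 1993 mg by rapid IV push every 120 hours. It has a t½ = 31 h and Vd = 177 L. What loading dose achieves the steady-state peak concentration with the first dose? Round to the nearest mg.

f = (1/2)^(120/31) ≈ 0.068347; accumulation ratio R = 1/(1−f) ≈ 1.07336.
Loading dose to hit Cmax,ss on first dose: D_load = D_maint·R ≈ 1993 × 1.07336 ≈ 2139.21 mg.

2139 mg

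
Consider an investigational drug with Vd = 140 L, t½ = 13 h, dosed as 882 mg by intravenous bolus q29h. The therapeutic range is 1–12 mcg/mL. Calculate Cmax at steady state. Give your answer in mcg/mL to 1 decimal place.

τ/t½ = 29/13 ≈ 2.2308, so fraction remaining f = (1/2)^(29/13) ≈ 0.2130.
Accumulation ratio R = 1/(1 − f) ≈ 1/0.7870 ≈ 1.2706.
Single-dose peak C₀ = D/Vd = 882/140 ≈ 6.300 mcg/mL.
Cmax,ss = C₀/(1 − f) ≈ 6.300/0.7870 ≈ 8.005 mcg/mL.
Peak 8.0 mcg/mL vs MTC 12 mcg/mL: below toxic threshold.

8.0 mcg/mL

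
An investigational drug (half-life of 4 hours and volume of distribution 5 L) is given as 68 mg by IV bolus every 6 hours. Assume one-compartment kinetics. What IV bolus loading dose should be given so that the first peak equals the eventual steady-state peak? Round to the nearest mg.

f = (1/2)^(6/4) ≈ 0.353553; accumulation ratio R = 1/(1−f) ≈ 1.54692.
Loading dose to hit Cmax,ss on first dose: D_load = D_maint·R ≈ 68 × 1.54692 ≈ 105.19 mg.

105 mg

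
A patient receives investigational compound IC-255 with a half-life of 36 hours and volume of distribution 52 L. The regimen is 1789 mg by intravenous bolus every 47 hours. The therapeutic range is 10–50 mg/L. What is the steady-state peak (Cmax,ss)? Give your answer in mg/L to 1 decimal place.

57.8 mg/L

τ/t½ = 47/36 ≈ 1.3056, so fraction remaining f = (1/2)^(47/36) ≈ 0.4046.
Accumulation ratio R = 1/(1 − f) ≈ 1/0.5954 ≈ 1.6795.
Each bolus raises the concentration by D/Vd = 1789/52 ≈ 34.404 mg/L.
Steady-state peak Cmax,ss = C₀·R ≈ 34.404 × 1.6795 ≈ 57.782 mg/L.
Peak 57.8 mg/L vs MTC 50 mg/L: exceeds toxic threshold.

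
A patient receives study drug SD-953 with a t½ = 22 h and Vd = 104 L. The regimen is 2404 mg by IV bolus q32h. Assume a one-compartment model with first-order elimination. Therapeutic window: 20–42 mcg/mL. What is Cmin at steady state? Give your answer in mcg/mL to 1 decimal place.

13.3 mcg/mL

Over one 32-h interval, 32/22 ≈ 1.4545 half-lives elapse, leaving f ≈ 0.3649 of each dose.
Accumulation ratio R = 1/(1 − f) ≈ 1/0.6351 ≈ 1.5746.
Single-dose peak C₀ = D/Vd = 2404/104 ≈ 23.115 mcg/mL.
Steady-state peak Cmax,ss = C₀·R ≈ 23.115 × 1.5746 ≈ 36.397 mcg/mL.
One interval later, Cmin,ss = Cmax,ss·e^(−kτ) ≈ 36.397 × 0.3649 ≈ 13.281 mcg/mL.
Trough 13.3 mcg/mL vs MEC 20 mcg/mL: subtherapeutic.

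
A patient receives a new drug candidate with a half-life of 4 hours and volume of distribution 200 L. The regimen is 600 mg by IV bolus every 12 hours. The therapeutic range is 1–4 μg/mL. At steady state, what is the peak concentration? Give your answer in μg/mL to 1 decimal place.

The dosing interval is 3 half-lives, so f = 2^(−3) = 0.125.
Accumulation ratio R = 1/(1 − f) = 1/0.875 = 8/7.
Single-dose peak C₀ = D/Vd = 600/200 = 3 μg/mL.
Steady-state peak Cmax,ss = C₀·R = 3 × 8/7 ≈ 3.429 μg/mL.
Peak 3.4 μg/mL vs MTC 4 μg/mL: below toxic threshold.

3.4 μg/mL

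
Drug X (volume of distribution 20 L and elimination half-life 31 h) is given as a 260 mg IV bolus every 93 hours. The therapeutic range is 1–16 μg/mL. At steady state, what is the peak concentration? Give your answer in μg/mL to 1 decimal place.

14.9 μg/mL

τ = 93 h = 3 half-lives, so f = (1/2)^3 = 0.125.
Accumulation ratio R = 1/(1 − f) = 1/0.875 = 8/7.
Single-dose peak C₀ = D/Vd = 260/20 = 13 μg/mL.
Steady-state peak Cmax,ss = C₀·R = 13 × 8/7 ≈ 14.857 μg/mL.
Peak 14.9 μg/mL vs MTC 16 μg/mL: below toxic threshold.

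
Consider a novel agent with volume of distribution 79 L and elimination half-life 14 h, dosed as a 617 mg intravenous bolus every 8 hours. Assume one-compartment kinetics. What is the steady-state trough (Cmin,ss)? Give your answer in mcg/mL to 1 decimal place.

16.1 mcg/mL

Over one 8-h interval, 8/14 ≈ 0.57143 half-lives elapse, leaving f ≈ 0.6730 of each dose.
At steady state, accumulation factor R = 1/(1 − e^(−kτ)) ≈ 3.0581.
Each bolus raises the concentration by D/Vd = 617/79 ≈ 7.810 mcg/mL.
Cmax,ss = C₀/(1 − f) ≈ 7.810/0.3270 ≈ 23.884 mcg/mL.
One interval later, Cmin,ss = Cmax,ss·e^(−kτ) ≈ 23.884 × 0.6730 ≈ 16.074 mcg/mL.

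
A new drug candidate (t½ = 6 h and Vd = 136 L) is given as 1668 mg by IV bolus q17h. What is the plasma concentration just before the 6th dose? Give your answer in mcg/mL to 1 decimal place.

f = (1/2)^(τ/t½) = (1/2)^(17/6) ≈ 0.1403.
C₀ = D/Vd = 1668/136 ≈ 12.265 mcg/mL.
Before the 6th dose, 5 doses have been given. Superposition: Cmin = C₀·(f + f² + … + f^5).
≈ 12.265 × (0.1403 + 0.0197 + 0.0028 + 0.0004 + 0.0001) ≈ 12.265 × 0.1633 ≈ 2.003 mcg/mL.

2.0 mcg/mL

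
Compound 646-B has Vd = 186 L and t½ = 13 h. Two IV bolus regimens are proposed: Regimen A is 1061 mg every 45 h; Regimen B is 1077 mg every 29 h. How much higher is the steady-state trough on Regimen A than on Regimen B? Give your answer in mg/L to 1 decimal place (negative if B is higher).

Regimen A: f = (1/2)^(45/13) ≈ 0.0908; Cmin,ss = (1061/186)·f/(1−f) ≈ 0.570 mg/L.
Regimen B: f = (1/2)^(29/13) ≈ 0.2130; Cmin,ss = (1077/186)·f/(1−f) ≈ 1.567 mg/L.
Difference ≈ 0.570 − 1.567 ≈ -0.997 mg/L.

-1.0 mg/L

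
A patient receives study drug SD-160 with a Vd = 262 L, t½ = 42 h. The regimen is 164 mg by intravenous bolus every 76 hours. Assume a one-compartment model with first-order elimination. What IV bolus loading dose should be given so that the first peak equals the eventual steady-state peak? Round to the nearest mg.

229 mg

f = (1/2)^(76/42) ≈ 0.285285; accumulation ratio R = 1/(1−f) ≈ 1.39916.
Loading dose to hit Cmax,ss on first dose: D_load = D_maint·R ≈ 164 × 1.39916 ≈ 229.46 mg.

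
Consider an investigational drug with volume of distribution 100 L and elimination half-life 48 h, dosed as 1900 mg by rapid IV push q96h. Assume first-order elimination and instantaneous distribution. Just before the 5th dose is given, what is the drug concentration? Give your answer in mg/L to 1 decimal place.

f = (1/2)^(τ/t½) = (1/2)^(96/48) ≈ 0.2500.
C₀ = D/Vd = 1900/100 ≈ 19.000 mg/L.
Before the 5th dose, 4 doses have been given. Superposition: Cmin = C₀·(f + f² + … + f^4).
≈ 19.000 × (0.2500 + 0.0625 + 0.0156 + 0.0039) ≈ 19.000 × 0.3320 ≈ 6.308 mg/L.

6.3 mg/L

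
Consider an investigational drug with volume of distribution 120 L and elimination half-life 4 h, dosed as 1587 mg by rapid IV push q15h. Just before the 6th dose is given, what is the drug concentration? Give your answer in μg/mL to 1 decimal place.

f = (1/2)^(τ/t½) = (1/2)^(15/4) ≈ 0.0743.
C₀ = D/Vd = 1587/120 ≈ 13.225 μg/mL.
Before the 6th dose, 5 doses have been given. Superposition: Cmin = C₀·(f + f² + … + f^5).
≈ 13.225 × (0.0743 + 0.0055 + 0.0004 + 0.0000 + 0.0000) ≈ 13.225 × 0.0802 ≈ 1.061 μg/mL.

1.1 μg/mL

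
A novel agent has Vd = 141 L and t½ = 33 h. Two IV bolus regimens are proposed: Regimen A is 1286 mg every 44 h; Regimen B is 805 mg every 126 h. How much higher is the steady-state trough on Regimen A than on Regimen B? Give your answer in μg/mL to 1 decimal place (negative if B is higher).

5.6 μg/mL

Regimen A: f = (1/2)^(44/33) ≈ 0.3969; Cmin,ss = (1286/141)·f/(1−f) ≈ 6.002 μg/mL.
Regimen B: f = (1/2)^(126/33) ≈ 0.0709; Cmin,ss = (805/141)·f/(1−f) ≈ 0.436 μg/mL.
Difference ≈ 6.002 − 0.436 ≈ 5.566 μg/mL.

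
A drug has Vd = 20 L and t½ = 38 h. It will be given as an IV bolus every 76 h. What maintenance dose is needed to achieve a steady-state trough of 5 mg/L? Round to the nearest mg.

300 mg

τ/t½ = 76/38 ≈ 2, so f = (1/2)^(76/38) ≈ 0.250000.
Cmin,ss = (D/Vd)·f/(1−f), so D = Cmin,ss·Vd·(1−f)/f.
D = 5 × 20 × (1−f)/f ≈ 5 × 20 × 3.00000 ≈ 300.00 mg.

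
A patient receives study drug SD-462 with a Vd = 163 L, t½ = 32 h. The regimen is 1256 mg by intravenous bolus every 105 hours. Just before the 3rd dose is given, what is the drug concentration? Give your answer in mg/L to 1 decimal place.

f = (1/2)^(τ/t½) = (1/2)^(105/32) ≈ 0.1029.
C₀ = D/Vd = 1256/163 ≈ 7.706 mg/L.
Before the 3rd dose, 2 doses have been given. Superposition: Cmin = C₀·(f + f²).
≈ 7.706 × (0.1029 + 0.0106) ≈ 7.706 × 0.1135 ≈ 0.875 mg/L.

0.9 mg/L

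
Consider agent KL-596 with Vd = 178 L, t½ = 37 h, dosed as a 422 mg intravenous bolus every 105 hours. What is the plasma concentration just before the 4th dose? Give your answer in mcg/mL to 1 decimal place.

0.4 mcg/mL

f = (1/2)^(τ/t½) = (1/2)^(105/37) ≈ 0.1399.
C₀ = D/Vd = 422/178 ≈ 2.371 mcg/mL.
Before the 4th dose, 3 doses have been given. Superposition: Cmin = C₀·(f + f² + … + f^3).
≈ 2.371 × (0.1399 + 0.0196 + 0.0027) ≈ 2.371 × 0.1622 ≈ 0.385 mcg/mL.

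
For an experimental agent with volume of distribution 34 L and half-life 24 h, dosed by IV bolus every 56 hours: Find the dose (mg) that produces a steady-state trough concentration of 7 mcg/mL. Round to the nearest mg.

τ/t½ = 56/24 ≈ 2.3333, so f = (1/2)^(56/24) ≈ 0.198425.
Cmin,ss = (D/Vd)·f/(1−f), so D = Cmin,ss·Vd·(1−f)/f.
D = 7 × 34 × (1−f)/f ≈ 7 × 34 × 4.03969 ≈ 961.45 mg.

961 mg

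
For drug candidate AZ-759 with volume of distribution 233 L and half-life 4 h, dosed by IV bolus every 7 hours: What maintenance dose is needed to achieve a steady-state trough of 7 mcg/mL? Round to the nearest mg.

3855 mg

τ/t½ = 7/4 ≈ 1.75, so f = (1/2)^(7/4) ≈ 0.297302.
Cmin,ss = (D/Vd)·f/(1−f), so D = Cmin,ss·Vd·(1−f)/f.
D = 7 × 233 × (1−f)/f ≈ 7 × 233 × 2.36358 ≈ 3855.00 mg.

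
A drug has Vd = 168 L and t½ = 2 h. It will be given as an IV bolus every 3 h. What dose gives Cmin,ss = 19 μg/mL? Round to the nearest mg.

τ/t½ = 3/2 ≈ 1.5, so f = (1/2)^(3/2) ≈ 0.353553.
Cmin,ss = (D/Vd)·f/(1−f), so D = Cmin,ss·Vd·(1−f)/f.
D = 19 × 168 × (1−f)/f ≈ 19 × 168 × 1.82843 ≈ 5836.35 mg.

5836 mg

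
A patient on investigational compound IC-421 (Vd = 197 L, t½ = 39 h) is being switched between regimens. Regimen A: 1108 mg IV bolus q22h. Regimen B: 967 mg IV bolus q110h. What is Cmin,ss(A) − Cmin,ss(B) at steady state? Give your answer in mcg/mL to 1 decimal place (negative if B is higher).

10.9 mcg/mL

Regimen A: f = (1/2)^(22/39) ≈ 0.6764; Cmin,ss = (1108/197)·f/(1−f) ≈ 11.756 mcg/mL.
Regimen B: f = (1/2)^(110/39) ≈ 0.1416; Cmin,ss = (967/197)·f/(1−f) ≈ 0.810 mcg/mL.
Difference ≈ 11.756 − 0.810 ≈ 10.946 mcg/mL.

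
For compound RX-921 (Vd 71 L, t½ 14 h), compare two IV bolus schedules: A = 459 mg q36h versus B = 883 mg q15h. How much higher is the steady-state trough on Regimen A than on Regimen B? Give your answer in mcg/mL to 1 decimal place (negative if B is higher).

Regimen A: f = (1/2)^(36/14) ≈ 0.1682; Cmin,ss = (459/71)·f/(1−f) ≈ 1.307 mcg/mL.
Regimen B: f = (1/2)^(15/14) ≈ 0.4758; Cmin,ss = (883/71)·f/(1−f) ≈ 11.288 mcg/mL.
Difference ≈ 1.307 − 11.288 ≈ -9.981 mcg/mL.

-10.0 mcg/mL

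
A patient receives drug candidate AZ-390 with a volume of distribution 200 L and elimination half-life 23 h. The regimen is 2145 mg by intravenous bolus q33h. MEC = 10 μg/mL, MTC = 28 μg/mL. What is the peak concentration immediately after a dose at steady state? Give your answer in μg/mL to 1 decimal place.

17.0 μg/mL

Over one 33-h interval, 33/23 ≈ 1.4348 half-lives elapse, leaving f ≈ 0.3699 of each dose.
At steady state, accumulation factor R = 1/(1 − e^(−kτ)) ≈ 1.5870.
Single-dose peak C₀ = D/Vd = 2145/200 ≈ 10.725 μg/mL.
Steady-state peak Cmax,ss = C₀·R ≈ 10.725 × 1.5870 ≈ 17.021 μg/mL.
Peak 17.0 μg/mL vs MTC 28 μg/mL: below toxic threshold.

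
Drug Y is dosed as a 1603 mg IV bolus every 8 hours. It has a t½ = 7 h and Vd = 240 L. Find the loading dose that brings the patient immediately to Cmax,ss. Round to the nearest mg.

2930 mg

f = (1/2)^(8/7) ≈ 0.452862; accumulation ratio R = 1/(1−f) ≈ 1.82769.
Loading dose to hit Cmax,ss on first dose: D_load = D_maint·R ≈ 1603 × 1.82769 ≈ 2929.79 mg.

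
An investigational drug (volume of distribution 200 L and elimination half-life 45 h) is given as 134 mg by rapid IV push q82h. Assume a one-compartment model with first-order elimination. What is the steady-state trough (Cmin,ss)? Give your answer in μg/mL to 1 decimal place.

0.3 μg/mL

Over one 82-h interval, 82/45 ≈ 1.8222 half-lives elapse, leaving f ≈ 0.2828 of each dose.
Accumulation ratio R = 1/(1 − f) ≈ 1/0.7172 ≈ 1.3943.
Each bolus raises the concentration by D/Vd = 134/200 ≈ 0.670 μg/mL.
Steady-state peak Cmax,ss = C₀·R ≈ 0.670 × 1.3943 ≈ 0.934 μg/mL.
Steady-state trough Cmin,ss = Cmax,ss·f ≈ 0.934 × 0.2828 ≈ 0.264 μg/mL.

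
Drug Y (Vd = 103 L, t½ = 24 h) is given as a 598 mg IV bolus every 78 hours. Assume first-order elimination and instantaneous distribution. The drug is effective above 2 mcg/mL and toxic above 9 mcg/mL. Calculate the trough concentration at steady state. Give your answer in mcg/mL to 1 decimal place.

k = ln2/t½ = ln2/24 ≈ 0.028881 h⁻¹; fraction remaining f = e^(−kτ) = e^(−0.028881×78) ≈ 0.1051.
At steady state, accumulation factor R = 1/(1 − e^(−kτ)) ≈ 1.1174.
Each bolus raises the concentration by D/Vd = 598/103 ≈ 5.806 mcg/mL.
Steady-state peak Cmax,ss = C₀·R ≈ 5.806 × 1.1174 ≈ 6.488 mcg/mL.
One interval later, Cmin,ss = Cmax,ss·e^(−kτ) ≈ 6.488 × 0.1051 ≈ 0.682 mcg/mL.
Trough 0.7 mcg/mL vs MEC 2 mcg/mL: subtherapeutic.

0.7 mcg/mL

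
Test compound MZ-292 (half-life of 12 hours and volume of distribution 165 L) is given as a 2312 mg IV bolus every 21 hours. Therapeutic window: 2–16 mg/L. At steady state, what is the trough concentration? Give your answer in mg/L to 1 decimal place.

τ/t½ = 21/12 ≈ 1.75, so fraction remaining f = (1/2)^(21/12) ≈ 0.2973.
Accumulation ratio R = 1/(1 − f) ≈ 1/0.7027 ≈ 1.4231.
Each bolus raises the concentration by D/Vd = 2312/165 ≈ 14.012 mg/L.
Cmax,ss = C₀/(1 − f) ≈ 14.012/0.7027 ≈ 19.940 mg/L.
Steady-state trough Cmin,ss = Cmax,ss·f ≈ 19.940 × 0.2973 ≈ 5.928 mg/L.
Trough 5.9 mg/L vs MEC 2 mg/L: adequate.

5.9 mg/L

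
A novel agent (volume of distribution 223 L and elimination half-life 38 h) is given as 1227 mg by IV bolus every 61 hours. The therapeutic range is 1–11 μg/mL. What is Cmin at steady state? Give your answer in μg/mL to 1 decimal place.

Over one 61-h interval, 61/38 ≈ 1.6053 half-lives elapse, leaving f ≈ 0.3287 of each dose.
Accumulation ratio R = 1/(1 − f) ≈ 1/0.6713 ≈ 1.4896.
Each bolus raises the concentration by D/Vd = 1227/223 ≈ 5.502 μg/mL.
Steady-state peak Cmax,ss = C₀·R ≈ 5.502 × 1.4896 ≈ 8.196 μg/mL.
Steady-state trough Cmin,ss = Cmax,ss·f ≈ 8.196 × 0.3287 ≈ 2.694 μg/mL.
Trough 2.7 μg/mL vs MEC 1 μg/mL: adequate.

2.7 μg/mL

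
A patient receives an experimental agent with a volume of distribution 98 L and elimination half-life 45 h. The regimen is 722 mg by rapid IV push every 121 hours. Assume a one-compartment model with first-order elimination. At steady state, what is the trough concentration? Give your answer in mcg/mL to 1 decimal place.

k = ln2/t½ = ln2/45 ≈ 0.015403 h⁻¹; fraction remaining f = e^(−kτ) = e^(−0.015403×121) ≈ 0.1551.
Each bolus raises the concentration by D/Vd = 722/98 ≈ 7.367 mcg/mL.
Steady-state trough Cmin,ss = C₀·f/(1−f) ≈ 7.367 × 0.1551/0.8449 ≈ 1.352 mcg/mL.

1.4 mcg/mL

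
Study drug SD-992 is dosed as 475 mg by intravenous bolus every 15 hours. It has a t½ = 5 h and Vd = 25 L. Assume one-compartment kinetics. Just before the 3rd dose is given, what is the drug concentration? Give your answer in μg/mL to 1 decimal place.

f = (1/2)^(τ/t½) = (1/2)^(15/5) ≈ 0.1250.
C₀ = D/Vd = 475/25 ≈ 19.000 μg/mL.
Before the 3rd dose, 2 doses have been given. Superposition: Cmin = C₀·(f + f²).
≈ 19.000 × (0.1250 + 0.0156) ≈ 19.000 × 0.1406 ≈ 2.671 μg/mL.

2.7 μg/mL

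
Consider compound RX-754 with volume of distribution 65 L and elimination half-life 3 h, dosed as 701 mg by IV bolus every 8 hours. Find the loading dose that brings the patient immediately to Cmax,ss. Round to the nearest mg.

832 mg

f = (1/2)^(8/3) ≈ 0.157490; accumulation ratio R = 1/(1−f) ≈ 1.18693.
Loading dose to hit Cmax,ss on first dose: D_load = D_maint·R ≈ 701 × 1.18693 ≈ 832.04 mg.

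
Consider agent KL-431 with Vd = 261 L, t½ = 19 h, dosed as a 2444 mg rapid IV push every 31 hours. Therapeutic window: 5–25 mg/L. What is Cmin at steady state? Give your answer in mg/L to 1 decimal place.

Over one 31-h interval, 31/19 ≈ 1.6316 half-lives elapse, leaving f ≈ 0.3227 of each dose.
At steady state, accumulation factor R = 1/(1 − e^(−kτ)) ≈ 1.4765.
Each bolus raises the concentration by D/Vd = 2444/261 ≈ 9.364 mg/L.
Steady-state peak Cmax,ss = C₀·R ≈ 9.364 × 1.4765 ≈ 13.826 mg/L.
Steady-state trough Cmin,ss = Cmax,ss·f ≈ 13.826 × 0.3227 ≈ 4.462 mg/L.
Trough 4.5 mg/L vs MEC 5 mg/L: subtherapeutic.

4.5 mg/L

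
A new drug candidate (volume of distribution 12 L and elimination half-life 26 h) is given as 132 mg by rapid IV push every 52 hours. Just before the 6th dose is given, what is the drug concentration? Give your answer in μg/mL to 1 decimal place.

3.7 μg/mL

f = (1/2)^(τ/t½) = (1/2)^(52/26) ≈ 0.2500.
C₀ = D/Vd = 132/12 ≈ 11.000 μg/mL.
Before the 6th dose, 5 doses have been given. Superposition: Cmin = C₀·(f + f² + … + f^5).
≈ 11.000 × (0.2500 + 0.0625 + 0.0156 + 0.0039 + 0.0010) ≈ 11.000 × 0.3330 ≈ 3.663 μg/mL.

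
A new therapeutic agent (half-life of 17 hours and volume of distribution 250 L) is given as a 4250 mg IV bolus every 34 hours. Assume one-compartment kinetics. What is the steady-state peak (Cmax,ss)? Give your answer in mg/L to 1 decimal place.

22.7 mg/L

The dosing interval is 2 half-lives, so f = 2^(−2) = 0.25.
At steady state, R = 1/(1 − 0.25) = 4/3.
Single-dose peak C₀ = D/Vd = 4250/250 = 17 mg/L.
Steady-state peak Cmax,ss = C₀·R = 17 × 4/3 ≈ 22.667 mg/L.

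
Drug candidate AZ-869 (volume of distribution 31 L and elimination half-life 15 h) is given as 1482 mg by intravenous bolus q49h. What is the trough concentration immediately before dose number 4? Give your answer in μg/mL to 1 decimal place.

f = (1/2)^(τ/t½) = (1/2)^(49/15) ≈ 0.1039.
C₀ = D/Vd = 1482/31 ≈ 47.806 μg/mL.
Before the 4th dose, 3 doses have been given. Superposition: Cmin = C₀·(f + f² + … + f^3).
≈ 47.806 × (0.1039 + 0.0108 + 0.0011) ≈ 47.806 × 0.1158 ≈ 5.536 μg/mL.

5.5 μg/mL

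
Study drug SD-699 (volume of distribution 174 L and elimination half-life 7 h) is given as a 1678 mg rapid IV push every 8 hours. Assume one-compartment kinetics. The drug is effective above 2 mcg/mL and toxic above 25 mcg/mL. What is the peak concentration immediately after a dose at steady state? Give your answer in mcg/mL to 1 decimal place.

τ/t½ = 8/7 ≈ 1.1429, so fraction remaining f = (1/2)^(8/7) ≈ 0.4529.
Accumulation ratio R = 1/(1 − f) ≈ 1/0.5471 ≈ 1.8278.
Each bolus raises the concentration by D/Vd = 1678/174 ≈ 9.644 mcg/mL.
Steady-state peak Cmax,ss = C₀·R ≈ 9.644 × 1.8278 ≈ 17.627 mcg/mL.
Peak 17.6 mcg/mL vs MTC 25 mcg/mL: below toxic threshold.

17.6 mcg/mL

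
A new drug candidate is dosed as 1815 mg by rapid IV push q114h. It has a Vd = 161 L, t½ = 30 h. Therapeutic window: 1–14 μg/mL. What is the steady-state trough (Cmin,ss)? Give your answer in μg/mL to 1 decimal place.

Over one 114-h interval, 114/30 ≈ 3.8 half-lives elapse, leaving f ≈ 0.0718 of each dose.
Accumulation ratio R = 1/(1 − f) ≈ 1/0.9282 ≈ 1.0774.
Single-dose peak C₀ = D/Vd = 1815/161 ≈ 11.273 μg/mL.
Cmax,ss = C₀/(1 − f) ≈ 11.273/0.9282 ≈ 12.145 μg/mL.
One interval later, Cmin,ss = Cmax,ss·e^(−kτ) ≈ 12.145 × 0.0718 ≈ 0.872 μg/mL.
Trough 0.9 μg/mL vs MEC 1 μg/mL: subtherapeutic.

0.9 μg/mL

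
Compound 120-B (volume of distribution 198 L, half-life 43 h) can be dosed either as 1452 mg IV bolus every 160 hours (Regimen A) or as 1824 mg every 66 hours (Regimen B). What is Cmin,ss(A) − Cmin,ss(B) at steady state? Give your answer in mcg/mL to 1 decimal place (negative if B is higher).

-4.3 mcg/mL

Regimen A: f = (1/2)^(160/43) ≈ 0.0758; Cmin,ss = (1452/198)·f/(1−f) ≈ 0.601 mcg/mL.
Regimen B: f = (1/2)^(66/43) ≈ 0.3451; Cmin,ss = (1824/198)·f/(1−f) ≈ 4.854 mcg/mL.
Difference ≈ 0.601 − 4.854 ≈ -4.253 mcg/mL.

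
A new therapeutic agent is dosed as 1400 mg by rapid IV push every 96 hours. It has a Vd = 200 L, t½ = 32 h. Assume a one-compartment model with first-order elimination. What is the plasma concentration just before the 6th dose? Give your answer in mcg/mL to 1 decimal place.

1.0 mcg/mL

f = (1/2)^(τ/t½) = (1/2)^(96/32) ≈ 0.1250.
C₀ = D/Vd = 1400/200 ≈ 7.000 mcg/mL.
Before the 6th dose, 5 doses have been given. Superposition: Cmin = C₀·(f + f² + … + f^5).
≈ 7.000 × (0.1250 + 0.0156 + 0.0020 + 0.0002 + 0.0000) ≈ 7.000 × 0.1428 ≈ 1.000 mcg/mL.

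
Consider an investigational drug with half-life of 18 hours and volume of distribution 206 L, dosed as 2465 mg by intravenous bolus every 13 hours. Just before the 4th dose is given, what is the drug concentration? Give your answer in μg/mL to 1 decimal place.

14.3 μg/mL

f = (1/2)^(τ/t½) = (1/2)^(13/18) ≈ 0.6062.
C₀ = D/Vd = 2465/206 ≈ 11.966 μg/mL.
Before the 4th dose, 3 doses have been given. Superposition: Cmin = C₀·(f + f² + … + f^3).
≈ 11.966 × (0.6062 + 0.3675 + 0.2228) ≈ 11.966 × 1.1965 ≈ 14.317 μg/mL.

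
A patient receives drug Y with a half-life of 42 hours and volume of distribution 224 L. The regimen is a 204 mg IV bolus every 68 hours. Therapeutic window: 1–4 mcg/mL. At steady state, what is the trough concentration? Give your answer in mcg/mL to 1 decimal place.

0.4 mcg/mL

τ/t½ = 68/42 ≈ 1.619, so fraction remaining f = (1/2)^(68/42) ≈ 0.3256.
Accumulation ratio R = 1/(1 − f) ≈ 1/0.6744 ≈ 1.4828.
Each bolus raises the concentration by D/Vd = 204/224 ≈ 0.911 mcg/mL.
Steady-state peak Cmax,ss = C₀·R ≈ 0.911 × 1.4828 ≈ 1.351 mcg/mL.
One interval later, Cmin,ss = Cmax,ss·e^(−kτ) ≈ 1.351 × 0.3256 ≈ 0.440 mcg/mL.
Trough 0.4 mcg/mL vs MEC 1 mcg/mL: subtherapeutic.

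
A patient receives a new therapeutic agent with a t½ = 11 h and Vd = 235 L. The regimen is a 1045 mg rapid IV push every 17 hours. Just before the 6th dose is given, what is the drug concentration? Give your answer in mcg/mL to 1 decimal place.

f = (1/2)^(τ/t½) = (1/2)^(17/11) ≈ 0.3426.
C₀ = D/Vd = 1045/235 ≈ 4.447 mcg/mL.
Before the 6th dose, 5 doses have been given. Superposition: Cmin = C₀·(f + f² + … + f^5).
≈ 4.447 × (0.3426 + 0.1174 + 0.0402 + 0.0138 + 0.0047) ≈ 4.447 × 0.5187 ≈ 2.307 mcg/mL.

2.3 mcg/mL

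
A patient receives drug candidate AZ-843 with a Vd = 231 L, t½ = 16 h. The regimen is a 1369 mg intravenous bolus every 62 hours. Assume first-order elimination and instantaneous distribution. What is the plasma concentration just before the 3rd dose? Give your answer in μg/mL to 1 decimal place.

0.4 μg/mL

f = (1/2)^(τ/t½) = (1/2)^(62/16) ≈ 0.0682.
C₀ = D/Vd = 1369/231 ≈ 5.926 μg/mL.
Before the 3rd dose, 2 doses have been given. Superposition: Cmin = C₀·(f + f²).
≈ 5.926 × (0.0682 + 0.0047) ≈ 5.926 × 0.0729 ≈ 0.432 μg/mL.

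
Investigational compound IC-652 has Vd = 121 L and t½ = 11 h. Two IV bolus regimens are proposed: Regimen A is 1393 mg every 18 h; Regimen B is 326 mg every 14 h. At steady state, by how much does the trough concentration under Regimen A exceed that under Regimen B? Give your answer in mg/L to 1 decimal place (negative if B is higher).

3.6 mg/L

Regimen A: f = (1/2)^(18/11) ≈ 0.3217; Cmin,ss = (1393/121)·f/(1−f) ≈ 5.460 mg/L.
Regimen B: f = (1/2)^(14/11) ≈ 0.4139; Cmin,ss = (326/121)·f/(1−f) ≈ 1.903 mg/L.
Difference ≈ 5.460 − 1.903 ≈ 3.557 mg/L.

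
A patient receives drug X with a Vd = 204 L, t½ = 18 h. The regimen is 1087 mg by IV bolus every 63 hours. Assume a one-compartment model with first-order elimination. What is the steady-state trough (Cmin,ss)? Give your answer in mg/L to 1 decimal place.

Over one 63-h interval, 63/18 ≈ 3.5 half-lives elapse, leaving f ≈ 0.0884 of each dose.
Each bolus raises the concentration by D/Vd = 1087/204 ≈ 5.328 mg/L.
Steady-state trough Cmin,ss = C₀·f/(1−f) ≈ 5.328 × 0.0884/0.9116 ≈ 0.517 mg/L.

0.5 mg/L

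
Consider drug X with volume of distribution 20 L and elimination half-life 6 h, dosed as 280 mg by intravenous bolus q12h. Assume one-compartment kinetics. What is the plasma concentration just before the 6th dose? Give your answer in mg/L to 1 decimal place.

f = (1/2)^(τ/t½) = (1/2)^(12/6) ≈ 0.2500.
C₀ = D/Vd = 280/20 ≈ 14.000 mg/L.
Before the 6th dose, 5 doses have been given. Superposition: Cmin = C₀·(f + f² + … + f^5).
≈ 14.000 × (0.2500 + 0.0625 + 0.0156 + 0.0039 + 0.0010) ≈ 14.000 × 0.3330 ≈ 4.662 mg/L.

4.7 mg/L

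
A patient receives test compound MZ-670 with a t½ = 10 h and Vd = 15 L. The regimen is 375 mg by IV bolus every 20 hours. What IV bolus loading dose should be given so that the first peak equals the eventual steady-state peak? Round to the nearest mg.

f = (1/2)^(20/10) ≈ 0.250000; accumulation ratio R = 1/(1−f) ≈ 1.33333.
Loading dose to hit Cmax,ss on first dose: D_load = D_maint·R ≈ 375 × 1.33333 ≈ 500.00 mg.

500 mg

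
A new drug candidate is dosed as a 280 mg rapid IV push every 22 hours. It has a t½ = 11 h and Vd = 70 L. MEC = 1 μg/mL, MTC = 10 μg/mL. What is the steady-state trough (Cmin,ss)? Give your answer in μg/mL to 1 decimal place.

1.3 μg/mL

τ = 22 h = 2 half-lives, so f = (1/2)^2 = 0.25.
At steady state, R = 1/(1 − 0.25) = 4/3.
Single-dose peak C₀ = D/Vd = 280/70 = 4 μg/mL.
Steady-state peak Cmax,ss = C₀·R = 4 × 4/3 ≈ 5.333 μg/mL.
Steady-state trough Cmin,ss = Cmax,ss·f ≈ 5.333 × 0.25 ≈ 1.333 μg/mL.
Trough 1.3 μg/mL vs MEC 1 μg/mL: adequate.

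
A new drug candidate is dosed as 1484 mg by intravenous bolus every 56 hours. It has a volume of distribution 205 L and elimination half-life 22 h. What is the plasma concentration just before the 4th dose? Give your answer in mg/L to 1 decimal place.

f = (1/2)^(τ/t½) = (1/2)^(56/22) ≈ 0.1713.
C₀ = D/Vd = 1484/205 ≈ 7.239 mg/L.
Before the 4th dose, 3 doses have been given. Superposition: Cmin = C₀·(f + f² + … + f^3).
≈ 7.239 × (0.1713 + 0.0293 + 0.0050) ≈ 7.239 × 0.2056 ≈ 1.488 mg/L.

1.5 mg/L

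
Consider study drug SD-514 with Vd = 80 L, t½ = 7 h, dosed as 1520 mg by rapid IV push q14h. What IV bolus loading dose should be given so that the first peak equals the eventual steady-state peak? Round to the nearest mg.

2027 mg

f = (1/2)^(14/7) ≈ 0.250000; accumulation ratio R = 1/(1−f) ≈ 1.33333.
Loading dose to hit Cmax,ss on first dose: D_load = D_maint·R ≈ 1520 × 1.33333 ≈ 2026.66 mg.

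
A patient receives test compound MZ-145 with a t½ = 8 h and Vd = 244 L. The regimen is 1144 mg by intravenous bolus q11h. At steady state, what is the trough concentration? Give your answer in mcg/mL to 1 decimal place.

k = ln2/t½ = ln2/8 ≈ 0.086643 h⁻¹; fraction remaining f = e^(−kτ) = e^(−0.086643×11) ≈ 0.3856.
At steady state, accumulation factor R = 1/(1 − e^(−kτ)) ≈ 1.6276.
Single-dose peak C₀ = D/Vd = 1144/244 ≈ 4.689 mcg/mL.
Steady-state peak Cmax,ss = C₀·R ≈ 4.689 × 1.6276 ≈ 7.632 mcg/mL.
Steady-state trough Cmin,ss = Cmax,ss·f ≈ 7.632 × 0.3856 ≈ 2.943 mcg/mL.

2.9 mcg/mL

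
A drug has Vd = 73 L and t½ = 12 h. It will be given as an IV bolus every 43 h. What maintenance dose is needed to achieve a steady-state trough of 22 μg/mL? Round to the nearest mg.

τ/t½ = 43/12 ≈ 3.5833, so f = (1/2)^(43/12) ≈ 0.083427.
Cmin,ss = (D/Vd)·f/(1−f), so D = Cmin,ss·Vd·(1−f)/f.
D = 22 × 73 × (1−f)/f ≈ 22 × 73 × 10.98653 ≈ 17644.37 mg.

17644 mg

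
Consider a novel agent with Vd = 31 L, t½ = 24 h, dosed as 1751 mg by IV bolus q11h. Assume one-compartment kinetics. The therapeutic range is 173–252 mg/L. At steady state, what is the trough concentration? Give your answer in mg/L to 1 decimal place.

Over one 11-h interval, 11/24 ≈ 0.45833 half-lives elapse, leaving f ≈ 0.7278 of each dose.
Each bolus raises the concentration by D/Vd = 1751/31 ≈ 56.484 mg/L.
Steady-state trough Cmin,ss = C₀·f/(1−f) ≈ 56.484 × 0.7278/0.2722 ≈ 151.025 mg/L.
Trough 151.0 mg/L vs MEC 173 mg/L: subtherapeutic.

151.0 mg/L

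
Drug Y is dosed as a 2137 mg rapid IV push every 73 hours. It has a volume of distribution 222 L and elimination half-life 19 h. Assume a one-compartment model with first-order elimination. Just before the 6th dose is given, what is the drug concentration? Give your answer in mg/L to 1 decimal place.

f = (1/2)^(τ/t½) = (1/2)^(73/19) ≈ 0.0697.
C₀ = D/Vd = 2137/222 ≈ 9.626 mg/L.
Before the 6th dose, 5 doses have been given. Superposition: Cmin = C₀·(f + f² + … + f^5).
≈ 9.626 × (0.0697 + 0.0049 + 0.0003 + 0.0000 + 0.0000) ≈ 9.626 × 0.0749 ≈ 0.721 mg/L.

0.7 mg/L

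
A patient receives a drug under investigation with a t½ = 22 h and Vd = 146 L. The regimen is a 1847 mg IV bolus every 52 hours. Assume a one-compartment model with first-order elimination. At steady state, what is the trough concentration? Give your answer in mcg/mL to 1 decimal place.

k = ln2/t½ = ln2/22 ≈ 0.031507 h⁻¹; fraction remaining f = e^(−kτ) = e^(−0.031507×52) ≈ 0.1943.
Single-dose peak C₀ = D/Vd = 1847/146 ≈ 12.651 mcg/mL.
Steady-state trough Cmin,ss = C₀·f/(1−f) ≈ 12.651 × 0.1943/0.8057 ≈ 3.051 mcg/mL.

3.1 mcg/mL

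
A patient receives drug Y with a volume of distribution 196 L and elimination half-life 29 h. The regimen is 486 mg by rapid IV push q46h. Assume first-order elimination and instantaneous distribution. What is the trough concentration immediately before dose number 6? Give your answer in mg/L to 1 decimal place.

1.2 mg/L

f = (1/2)^(τ/t½) = (1/2)^(46/29) ≈ 0.3330.
C₀ = D/Vd = 486/196 ≈ 2.480 mg/L.
Before the 6th dose, 5 doses have been given. Superposition: Cmin = C₀·(f + f² + … + f^5).
≈ 2.480 × (0.3330 + 0.1109 + 0.0369 + 0.0123 + 0.0041) ≈ 2.480 × 0.4972 ≈ 1.233 mg/L.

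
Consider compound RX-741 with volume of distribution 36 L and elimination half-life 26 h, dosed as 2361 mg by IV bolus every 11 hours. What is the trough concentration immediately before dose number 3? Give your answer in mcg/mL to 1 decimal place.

85.4 mcg/mL

f = (1/2)^(τ/t½) = (1/2)^(11/26) ≈ 0.7458.
C₀ = D/Vd = 2361/36 ≈ 65.583 mcg/mL.
Before the 3rd dose, 2 doses have been given. Superposition: Cmin = C₀·(f + f²).
≈ 65.583 × (0.7458 + 0.5562) ≈ 65.583 × 1.3020 ≈ 85.389 mcg/mL.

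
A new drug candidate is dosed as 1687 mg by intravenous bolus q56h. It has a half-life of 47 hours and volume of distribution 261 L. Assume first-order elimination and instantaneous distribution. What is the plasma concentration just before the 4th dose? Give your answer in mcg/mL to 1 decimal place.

f = (1/2)^(τ/t½) = (1/2)^(56/47) ≈ 0.4379.
C₀ = D/Vd = 1687/261 ≈ 6.464 mcg/mL.
Before the 4th dose, 3 doses have been given. Superposition: Cmin = C₀·(f + f² + … + f^3).
≈ 6.464 × (0.4379 + 0.1918 + 0.0840) ≈ 6.464 × 0.7137 ≈ 4.613 mcg/mL.

4.6 mcg/mL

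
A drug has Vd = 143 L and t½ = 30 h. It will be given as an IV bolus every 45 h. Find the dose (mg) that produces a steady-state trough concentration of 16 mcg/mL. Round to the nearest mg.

4183 mg

τ/t½ = 45/30 ≈ 1.5, so f = (1/2)^(45/30) ≈ 0.353553.
Cmin,ss = (D/Vd)·f/(1−f), so D = Cmin,ss·Vd·(1−f)/f.
D = 16 × 143 × (1−f)/f ≈ 16 × 143 × 1.82843 ≈ 4183.45 mg.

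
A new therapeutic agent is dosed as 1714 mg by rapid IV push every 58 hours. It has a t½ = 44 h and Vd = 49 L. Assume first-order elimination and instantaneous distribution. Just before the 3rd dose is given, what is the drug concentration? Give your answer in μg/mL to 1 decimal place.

f = (1/2)^(τ/t½) = (1/2)^(58/44) ≈ 0.4010.
C₀ = D/Vd = 1714/49 ≈ 34.980 μg/mL.
Before the 3rd dose, 2 doses have been given. Superposition: Cmin = C₀·(f + f²).
≈ 34.980 × (0.4010 + 0.1608) ≈ 34.980 × 0.5618 ≈ 19.652 μg/mL.

19.7 μg/mL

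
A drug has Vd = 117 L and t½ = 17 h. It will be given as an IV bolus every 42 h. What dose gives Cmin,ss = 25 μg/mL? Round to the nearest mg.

13287 mg

τ/t½ = 42/17 ≈ 2.4706, so f = (1/2)^(42/17) ≈ 0.180418.
Cmin,ss = (D/Vd)·f/(1−f), so D = Cmin,ss·Vd·(1−f)/f.
D = 25 × 117 × (1−f)/f ≈ 25 × 117 × 4.54268 ≈ 13287.34 mg.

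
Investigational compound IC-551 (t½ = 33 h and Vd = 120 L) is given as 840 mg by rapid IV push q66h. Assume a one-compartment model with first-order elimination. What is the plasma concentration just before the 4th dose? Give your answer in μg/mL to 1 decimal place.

2.3 μg/mL

f = (1/2)^(τ/t½) = (1/2)^(66/33) ≈ 0.2500.
C₀ = D/Vd = 840/120 ≈ 7.000 μg/mL.
Before the 4th dose, 3 doses have been given. Superposition: Cmin = C₀·(f + f² + … + f^3).
≈ 7.000 × (0.2500 + 0.0625 + 0.0156) ≈ 7.000 × 0.3281 ≈ 2.297 μg/mL.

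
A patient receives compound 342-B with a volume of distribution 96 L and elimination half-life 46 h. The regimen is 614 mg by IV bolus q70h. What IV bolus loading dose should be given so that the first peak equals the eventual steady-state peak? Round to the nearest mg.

f = (1/2)^(70/46) ≈ 0.348266; accumulation ratio R = 1/(1−f) ≈ 1.53437.
Loading dose to hit Cmax,ss on first dose: D_load = D_maint·R ≈ 614 × 1.53437 ≈ 942.10 mg.

942 mg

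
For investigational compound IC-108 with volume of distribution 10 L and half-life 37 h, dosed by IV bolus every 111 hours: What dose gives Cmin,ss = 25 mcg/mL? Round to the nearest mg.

1750 mg

τ/t½ = 111/37 ≈ 3, so f = (1/2)^(111/37) ≈ 0.125000.
Cmin,ss = (D/Vd)·f/(1−f), so D = Cmin,ss·Vd·(1−f)/f.
D = 25 × 10 × (1−f)/f ≈ 25 × 10 × 7.00000 ≈ 1750.00 mg.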